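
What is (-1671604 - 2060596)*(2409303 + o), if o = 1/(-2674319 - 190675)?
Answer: -12881013964575664100/1432497 ≈ -8.9920e+12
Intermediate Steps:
o = -1/2864994 (o = 1/(-2864994) = -1/2864994 ≈ -3.4904e-7)
(-1671604 - 2060596)*(2409303 + o) = (-1671604 - 2060596)*(2409303 - 1/2864994) = -3732200*6902638639181/2864994 = -12881013964575664100/1432497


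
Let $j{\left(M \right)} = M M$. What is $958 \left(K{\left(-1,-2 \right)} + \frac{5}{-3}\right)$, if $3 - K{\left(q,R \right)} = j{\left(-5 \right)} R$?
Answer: $\frac{147532}{3} \approx 49177.0$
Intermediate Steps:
$j{\left(M \right)} = M^{2}$
$K{\left(q,R \right)} = 3 - 25 R$ ($K{\left(q,R \right)} = 3 - \left(-5\right)^{2} R = 3 - 25 R$)
$958 \left(K{\left(-1,-2 \right)} + \frac{5}{-3}\right) = 958 \left(\left(3 - -50\right) + \frac{5}{-3}\right) = 958 \left(\left(3 + 50\right) + 5 \left(- \frac{1}{3}\right)\right) = 958 \left(53 - \frac{5}{3}\right) = 958 \cdot \frac{154}{3} = \frac{147532}{3}$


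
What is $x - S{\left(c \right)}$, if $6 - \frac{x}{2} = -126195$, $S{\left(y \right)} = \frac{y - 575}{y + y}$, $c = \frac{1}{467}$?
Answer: $386664$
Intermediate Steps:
$c = \frac{1}{467} \approx 0.0021413$
$S{\left(y \right)} = \frac{-575 + y}{2 y}$
$x = 252402$ ($x = 12 - -252390 = 12 + 252390 = 252402$)
$x - S{\left(c \right)} = 252402 - \frac{\frac{1}{\frac{1}{467}} \left(-575 + \frac{1}{467}\right)}{2} = 252402 - \frac{1}{2} \cdot 467 \left(- \frac{268524}{467}\right) = 252402 - -134262 = 252402 + 134262 = 386664$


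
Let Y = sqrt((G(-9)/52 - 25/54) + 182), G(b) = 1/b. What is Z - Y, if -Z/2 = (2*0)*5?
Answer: -5*sqrt(397605)/234 ≈ -13.473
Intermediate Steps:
Z = 0 (Z = -2*2*0*5 = -0*5 = -2*0 = 0)
Y = 5*sqrt(397605)/234 (Y = sqrt((1/(-9*52) - 25/54) + 182) = sqrt((-1/9*1/52 - 25*1/54) + 182) = sqrt((-1/468 - 25/54) + 182) = sqrt(-653/1404 + 182) = sqrt(254875/1404) = 5*sqrt(397605)/234 ≈ 13.473)
Z - Y = 0 - 5*sqrt(397605)/234 = -5*sqrt(397605)/234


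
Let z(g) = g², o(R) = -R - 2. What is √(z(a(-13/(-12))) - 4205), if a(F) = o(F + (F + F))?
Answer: I*√66839/4 ≈ 64.633*I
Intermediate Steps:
o(R) = -2 - R
a(F) = -2 - 3*F (a(F) = -2 - (F + (F + F)) = -2 - (F + 2*F) = -2 - 3*F)
√(z(a(-13/(-12))) - 4205) = √((-2 - (-39)/(-12))² - 4205) = √((-2 - (-39)*(-1)/12)² - 4205) = √((-2 - 3*13/12)² - 4205) = √((-2 - 13/4)² - 4205) = √((-21/4)² - 4205) = √(441/16 - 4205) = √(-66839/16) = I*√66839/4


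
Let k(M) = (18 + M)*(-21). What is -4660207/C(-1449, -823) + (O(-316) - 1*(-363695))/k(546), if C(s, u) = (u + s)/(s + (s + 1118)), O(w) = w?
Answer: -6140550052333/1681848 ≈ -3.6511e+6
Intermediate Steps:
C(s, u) = (s + u)/(1118 + 2*s) (C(s, u) = (s + u)/(s + (1118 + s)) = (s + u)/(1118 + 2*s))
k(M) = -378 - 21*M
-4660207/C(-1449, -823) + (O(-316) - 1*(-363695))/k(546) = -4660207*2*(559 - 1449)/(-1449 - 823) + (-316 - 1*(-363695))/(-378 - 21*546) = -4660207/((1/2)*(-2272)/(-890)) + (-316 + 363695)/(-378 - 11466) = -4660207/((1/2)*(-1/890)*(-2272)) + 363379/(-11844) = -4660207/568/445 + 363379*(-1/11844) = -4660207*445/568 - 363379/11844 = -2073792115/568 - 363379/11844 = -6140550052333/1681848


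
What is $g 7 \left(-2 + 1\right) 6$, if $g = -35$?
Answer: $1470$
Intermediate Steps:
$g 7 \left(-2 + 1\right) 6 = \left(-35\right) 7 \left(-2 + 1\right) 6 = - 245 \left(\left(-1\right) 6\right) = \left(-245\right) \left(-6\right) = 1470$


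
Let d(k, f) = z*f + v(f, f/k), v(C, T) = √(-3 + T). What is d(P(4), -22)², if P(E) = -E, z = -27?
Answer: (1188 + √10)²/4 ≈ 3.5472e+5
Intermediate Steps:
d(k, f) = √(-3 + f/k) - 27*f (d(k, f) = -27*f + √(-3 + f/k) = √(-3 + f/k) - 27*f)
d(P(4), -22)² = (√(-3 - 22/((-1*4))) - 27*(-22))² = (√(-3 - 22/(-4)) + 594)² = (√(-3 - 22*(-¼)) + 594)² = (√(-3 + 11/2) + 594)² = (√(5/2) + 594)² = (√10/2 + 594)² = (594 + √10/2)²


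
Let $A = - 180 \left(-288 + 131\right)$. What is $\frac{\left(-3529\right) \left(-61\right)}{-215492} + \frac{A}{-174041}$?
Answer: $- \frac{43555435949}{37504443172} \approx -1.1613$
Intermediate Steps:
$A = 28260$ ($A = \left(-180\right) \left(-157\right) = 28260$)
$\frac{\left(-3529\right) \left(-61\right)}{-215492} + \frac{A}{-174041} = \frac{\left(-3529\right) \left(-61\right)}{-215492} + \frac{28260}{-174041} = 215269 \left(- \frac{1}{215492}\right) + 28260 \left(- \frac{1}{174041}\right) = - \frac{215269}{215492} - \frac{28260}{174041} = - \frac{43555435949}{37504443172}$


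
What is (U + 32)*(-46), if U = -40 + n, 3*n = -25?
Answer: 2254/3 ≈ 751.33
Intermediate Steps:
n = -25/3 (n = (⅓)*(-25) = -25/3 ≈ -8.3333)
U = -145/3 (U = -40 - 25/3 = -145/3 ≈ -48.333)
(U + 32)*(-46) = (-145/3 + 32)*(-46) = -49/3*(-46) = 2254/3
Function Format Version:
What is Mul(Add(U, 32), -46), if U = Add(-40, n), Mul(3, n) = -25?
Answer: Rational(2254, 3) ≈ 751.33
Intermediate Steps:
n = Rational(-25, 3) (n = Mul(Rational(1, 3), -25) = Rational(-25, 3) ≈ -8.3333)
U = Rational(-145, 3) (U = Add(-40, Rational(-25, 3)) = Rational(-145, 3) ≈ -48.333)
Mul(Add(U, 32), -46) = Mul(Add(Rational(-145, 3), 32), -46) = Mul(Rational(-49, 3), -46) = Rational(2254, 3)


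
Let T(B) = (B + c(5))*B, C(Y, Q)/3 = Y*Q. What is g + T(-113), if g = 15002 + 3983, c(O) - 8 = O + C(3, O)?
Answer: 25200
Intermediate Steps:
C(Y, Q) = 3*Q*Y (C(Y, Q) = 3*(Y*Q) = 3*(Q*Y) = 3*Q*Y)
c(O) = 8 + 10*O (c(O) = 8 + (O + 3*O*3) = 8 + (O + 9*O) = 8 + 10*O)
g = 18985
T(B) = B*(58 + B) (T(B) = (B + (8 + 10*5))*B = (B + (8 + 50))*B = (B + 58)*B = (58 + B)*B = B*(58 + B))
g + T(-113) = 18985 - 113*(58 - 113) = 18985 - 113*(-55) = 18985 + 6215 = 25200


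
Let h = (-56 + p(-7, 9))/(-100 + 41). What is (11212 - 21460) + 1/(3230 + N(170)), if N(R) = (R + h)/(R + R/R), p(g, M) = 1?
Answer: -334059733551/32597555 ≈ -10248.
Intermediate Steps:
h = 55/59 (h = (-56 + 1)/(-100 + 41) = -55/(-59) = -55*(-1/59) = 55/59 ≈ 0.93220)
N(R) = (55/59 + R)/(1 + R) (N(R) = (R + 55/59)/(R + R/R) = (55/59 + R)/(R + 1) = (55/59 + R)/(1 + R))
(11212 - 21460) + 1/(3230 + N(170)) = (11212 - 21460) + 1/(3230 + (55/59 + 170)/(1 + 170)) = -10248 + 1/(3230 + (10085/59)/171) = -10248 + 1/(3230 + (1/171)*(10085/59)) = -10248 + 1/(3230 + 10085/10089) = -10248 + 1/(32597555/10089) = -10248 + 10089/32597555 = -334059733551/32597555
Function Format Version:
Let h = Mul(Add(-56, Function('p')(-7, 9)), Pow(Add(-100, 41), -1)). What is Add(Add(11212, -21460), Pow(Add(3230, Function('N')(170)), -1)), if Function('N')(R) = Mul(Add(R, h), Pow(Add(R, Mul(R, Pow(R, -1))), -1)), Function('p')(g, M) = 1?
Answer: Rational(-334059733551, 32597555) ≈ -10248.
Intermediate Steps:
h = Rational(55, 59) (h = Mul(Add(-56, 1), Pow(Add(-100, 41), -1)) = Mul(-55, Pow(-59, -1)) = Mul(-55, Rational(-1, 59)) = Rational(55, 59) ≈ 0.93220)
Function('N')(R) = Mul(Pow(Add(1, R), -1), Add(Rational(55, 59), R)) (Function('N')(R) = Mul(Add(R, Rational(55, 59)), Pow(Add(R, Mul(R, Pow(R, -1))), -1)) = Mul(Add(Rational(55, 59), R), Pow(Add(R, 1), -1)) = Mul(Add(Rational(55, 59), R), Pow(Add(1, R), -1)) = Mul(Pow(Add(1, R), -1), Add(Rational(55, 59), R)))
Add(Add(11212, -21460), Pow(Add(3230, Function('N')(170)), -1)) = Add(Add(11212, -21460), Pow(Add(3230, Mul(Pow(Add(1, 170), -1), Add(Rational(55, 59), 170))), -1)) = Add(-10248, Pow(Add(3230, Mul(Pow(171, -1), Rational(10085, 59))), -1)) = Add(-10248, Pow(Add(3230, Mul(Rational(1, 171), Rational(10085, 59))), -1)) = Add(-10248, Pow(Add(3230, Rational(10085, 10089)), -1)) = Add(-10248, Pow(Rational(32597555, 10089), -1)) = Add(-10248, Rational(10089, 32597555)) = Rational(-334059733551, 32597555)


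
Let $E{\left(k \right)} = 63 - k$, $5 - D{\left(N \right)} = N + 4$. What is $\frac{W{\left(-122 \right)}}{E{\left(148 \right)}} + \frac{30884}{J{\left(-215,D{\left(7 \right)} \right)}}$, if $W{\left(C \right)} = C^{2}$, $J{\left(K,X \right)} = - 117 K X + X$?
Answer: $- \frac{562289141}{3207390} \approx -175.31$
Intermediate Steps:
$D{\left(N \right)} = 1 - N$ ($D{\left(N \right)} = 5 - \left(N + 4\right) = 5 - \left(4 + N\right) = 1 - N$)
$J{\left(K,X \right)} = X - 117 K X$ ($J{\left(K,X \right)} = - 117 K X + X = X - 117 K X$)
$\frac{W{\left(-122 \right)}}{E{\left(148 \right)}} + \frac{30884}{J{\left(-215,D{\left(7 \right)} \right)}} = \frac{\left(-122\right)^{2}}{63 - 148} + \frac{30884}{\left(1 - 7\right) \left(1 - -25155\right)} = \frac{14884}{63 - 148} + \frac{30884}{\left(1 - 7\right) \left(1 + 25155\right)} = \frac{14884}{-85} + \frac{30884}{\left(-6\right) 25156} = 14884 \left(- \frac{1}{85}\right) + \frac{30884}{-150936} = - \frac{14884}{85} + 30884 \left(- \frac{1}{150936}\right) = - \frac{14884}{85} - \frac{7721}{37734} = - \frac{562289141}{3207390}$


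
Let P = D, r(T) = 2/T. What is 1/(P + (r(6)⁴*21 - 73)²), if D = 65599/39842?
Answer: 29044818/153730208903 ≈ 0.00018893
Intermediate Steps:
D = 65599/39842 (D = 65599*(1/39842) = 65599/39842 ≈ 1.6465)
P = 65599/39842 ≈ 1.6465
1/(P + (r(6)⁴*21 - 73)²) = 1/(65599/39842 + ((2/6)⁴*21 - 73)²) = 1/(65599/39842 + ((2*(⅙))⁴*21 - 73)²) = 1/(65599/39842 + ((⅓)⁴*21 - 73)²) = 1/(65599/39842 + ((1/81)*21 - 73)²) = 1/(65599/39842 + (7/27 - 73)²) = 1/(65599/39842 + (-1964/27)²) = 1/(65599/39842 + 3857296/729) = 1/(153730208903/29044818) = 29044818/153730208903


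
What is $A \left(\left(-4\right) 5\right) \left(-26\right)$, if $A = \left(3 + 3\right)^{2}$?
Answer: $18720$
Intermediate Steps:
$A = 36$ ($A = 6^{2} = 36$)
$A \left(\left(-4\right) 5\right) \left(-26\right) = 36 \left(\left(-4\right) 5\right) \left(-26\right) = 36 \left(-20\right) \left(-26\right) = \left(-720\right) \left(-26\right) = 18720$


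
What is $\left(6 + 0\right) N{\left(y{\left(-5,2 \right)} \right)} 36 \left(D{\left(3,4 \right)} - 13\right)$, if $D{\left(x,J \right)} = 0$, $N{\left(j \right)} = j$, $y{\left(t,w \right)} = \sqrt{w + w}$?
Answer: $-5616$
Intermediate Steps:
$y{\left(t,w \right)} = \sqrt{2} \sqrt{w}$ ($y{\left(t,w \right)} = \sqrt{2 w} = \sqrt{2} \sqrt{w}$)
$\left(6 + 0\right) N{\left(y{\left(-5,2 \right)} \right)} 36 \left(D{\left(3,4 \right)} - 13\right) = \left(6 + 0\right) \sqrt{2} \sqrt{2} \cdot 36 \left(0 - 13\right) = 6 \cdot 2 \cdot 36 \left(-13\right) = 12 \left(-468\right) = -5616$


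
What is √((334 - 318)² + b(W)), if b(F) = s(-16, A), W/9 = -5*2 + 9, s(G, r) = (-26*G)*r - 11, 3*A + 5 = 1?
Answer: I*√2787/3 ≈ 17.597*I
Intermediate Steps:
A = -4/3 (A = -5/3 + (⅓)*1 = -5/3 + ⅓ = -4/3 ≈ -1.3333)
s(G, r) = -11 - 26*G*r (s(G, r) = -26*G*r - 11 = -11 - 26*G*r)
W = -9 (W = 9*(-5*2 + 9) = 9*(-10 + 9) = 9*(-1) = -9)
b(F) = -1697/3 (b(F) = -11 - 26*(-16)*(-4/3) = -11 - 1664/3 = -1697/3)
√((334 - 318)² + b(W)) = √((334 - 318)² - 1697/3) = √(16² - 1697/3) = √(256 - 1697/3) = √(-929/3) = I*√2787/3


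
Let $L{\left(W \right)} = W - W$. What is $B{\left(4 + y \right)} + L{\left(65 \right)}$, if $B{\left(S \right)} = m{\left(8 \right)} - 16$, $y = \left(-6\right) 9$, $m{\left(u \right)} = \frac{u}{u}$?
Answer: $-15$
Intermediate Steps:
$L{\left(W \right)} = 0$
$m{\left(u \right)} = 1$
$y = -54$
$B{\left(S \right)} = -15$ ($B{\left(S \right)} = 1 - 16 = -15$)
$B{\left(4 + y \right)} + L{\left(65 \right)} = -15 + 0 = -15$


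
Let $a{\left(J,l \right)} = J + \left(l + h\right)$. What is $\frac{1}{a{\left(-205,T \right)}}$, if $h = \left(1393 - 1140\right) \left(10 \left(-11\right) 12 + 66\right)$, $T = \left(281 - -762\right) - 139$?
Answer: $- \frac{1}{316563} \approx -3.1589 \cdot 10^{-6}$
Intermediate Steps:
$T = 904$ ($T = \left(281 + 762\right) - 139 = 1043 - 139 = 904$)
$h = -317262$ ($h = 253 \left(\left(-110\right) 12 + 66\right) = 253 \left(-1320 + 66\right) = 253 \left(-1254\right) = -317262$)
$a{\left(J,l \right)} = -317262 + J + l$ ($a{\left(J,l \right)} = J + \left(l - 317262\right) = J + \left(-317262 + l\right) = -317262 + J + l$)
$\frac{1}{a{\left(-205,T \right)}} = \frac{1}{-317262 - 205 + 904} = \frac{1}{-316563} = - \frac{1}{316563}$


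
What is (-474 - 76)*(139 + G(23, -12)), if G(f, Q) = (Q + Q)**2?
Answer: -393250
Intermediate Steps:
G(f, Q) = 4*Q**2 (G(f, Q) = (2*Q)**2 = 4*Q**2)
(-474 - 76)*(139 + G(23, -12)) = (-474 - 76)*(139 + 4*(-12)**2) = -550*(139 + 4*144) = -550*(139 + 576) = -550*715 = -393250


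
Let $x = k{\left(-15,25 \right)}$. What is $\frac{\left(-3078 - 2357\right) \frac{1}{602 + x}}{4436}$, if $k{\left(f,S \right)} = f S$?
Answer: $- \frac{5435}{1006972} \approx -0.0053974$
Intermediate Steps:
$k{\left(f,S \right)} = S f$
$x = -375$ ($x = 25 \left(-15\right) = -375$)
$\frac{\left(-3078 - 2357\right) \frac{1}{602 + x}}{4436} = \frac{\left(-3078 - 2357\right) \frac{1}{602 - 375}}{4436} = - \frac{5435}{227} \cdot \frac{1}{4436} = \left(-5435\right) \frac{1}{227} \cdot \frac{1}{4436} = \left(- \frac{5435}{227}\right) \frac{1}{4436} = - \frac{5435}{1006972}$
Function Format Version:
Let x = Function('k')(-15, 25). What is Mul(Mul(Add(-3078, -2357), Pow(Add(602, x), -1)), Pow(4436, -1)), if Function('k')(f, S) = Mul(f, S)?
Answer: Rational(-5435, 1006972) ≈ -0.0053974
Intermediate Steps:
Function('k')(f, S) = Mul(S, f)
x = -375 (x = Mul(25, -15) = -375)
Mul(Mul(Add(-3078, -2357), Pow(Add(602, x), -1)), Pow(4436, -1)) = Mul(Mul(Add(-3078, -2357), Pow(Add(602, -375), -1)), Pow(4436, -1)) = Mul(Mul(-5435, Pow(227, -1)), Rational(1, 4436)) = Mul(Mul(-5435, Rational(1, 227)), Rational(1, 4436)) = Mul(Rational(-5435, 227), Rational(1, 4436)) = Rational(-5435, 1006972)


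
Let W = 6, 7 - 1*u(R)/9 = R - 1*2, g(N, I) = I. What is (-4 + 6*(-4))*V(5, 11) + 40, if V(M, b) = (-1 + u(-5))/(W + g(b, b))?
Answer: -2820/17 ≈ -165.88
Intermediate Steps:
u(R) = 81 - 9*R (u(R) = 63 - 9*(R - 1*2) = 63 - 9*(R - 2) = 63 - 9*(-2 + R) = 63 + (18 - 9*R) = 81 - 9*R)
V(M, b) = 125/(6 + b) (V(M, b) = (-1 + (81 - 9*(-5)))/(6 + b) = (-1 + (81 + 45))/(6 + b) = (-1 + 126)/(6 + b) = 125/(6 + b))
(-4 + 6*(-4))*V(5, 11) + 40 = (-4 + 6*(-4))*(125/(6 + 11)) + 40 = (-4 - 24)*(125/17) + 40 = -3500/17 + 40 = -2820/17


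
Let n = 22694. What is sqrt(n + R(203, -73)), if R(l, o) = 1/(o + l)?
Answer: sqrt(383528730)/130 ≈ 150.65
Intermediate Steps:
R(l, o) = 1/(l + o)
sqrt(n + R(203, -73)) = sqrt(22694 + 1/(203 - 73)) = sqrt(22694 + 1/130) = sqrt(2950221/130) = sqrt(383528730)/130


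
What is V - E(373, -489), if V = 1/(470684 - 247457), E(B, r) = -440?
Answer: 98219881/223227 ≈ 440.00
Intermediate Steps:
V = 1/223227 ≈ 4.4797e-6
V - E(373, -489) = 1/223227 - 1*(-440) = 1/223227 + 440 = 98219881/223227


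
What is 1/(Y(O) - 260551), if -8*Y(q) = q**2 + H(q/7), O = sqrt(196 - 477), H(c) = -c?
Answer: -408488892/106417841127301 - 28*I*sqrt(281)/106417841127301 ≈ -3.8385e-6 - 4.4106e-12*I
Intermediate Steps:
O = I*sqrt(281) (O = sqrt(-281) = I*sqrt(281) ≈ 16.763*I)
Y(q) = -q**2/8 + q/56 (Y(q) = -(q**2 - q/7)/8 = -q**2/8 + q/56)
1/(Y(O) - 260551) = 1/((I*sqrt(281))*(1 - 7*I*sqrt(281))/56 - 260551) = 1/(I*sqrt(281)*(1 - 7*I*sqrt(281))/56 - 260551) = 1/(-260551 + I*sqrt(281)*(1 - 7*I*sqrt(281))/56)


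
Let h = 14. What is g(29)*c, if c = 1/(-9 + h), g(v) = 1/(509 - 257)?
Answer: 1/1260 ≈ 0.00079365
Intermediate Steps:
g(v) = 1/252
c = 1/5 (c = 1/(-9 + 14) = 1/5 ≈ 0.20000)
g(29)*c = (1/252)*(1/5) = 1/1260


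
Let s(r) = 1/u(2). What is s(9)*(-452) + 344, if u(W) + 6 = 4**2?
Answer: 1494/5 ≈ 298.80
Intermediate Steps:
u(W) = 10 (u(W) = -6 + 4**2 = -6 + 16 = 10)
s(r) = 1/10
s(9)*(-452) + 344 = (1/10)*(-452) + 344 = -226/5 + 344 = 1494/5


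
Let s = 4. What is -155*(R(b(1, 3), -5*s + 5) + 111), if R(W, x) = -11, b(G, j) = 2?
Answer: -15500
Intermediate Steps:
-155*(R(b(1, 3), -5*s + 5) + 111) = -155*(-11 + 111) = -155*100 = -15500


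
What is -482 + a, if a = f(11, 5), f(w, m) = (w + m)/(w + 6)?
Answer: -8178/17 ≈ -481.06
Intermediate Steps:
f(w, m) = (m + w)/(6 + w)
a = 16/17 (a = (5 + 11)/(6 + 11) = 16/17 ≈ 0.94118)
-482 + a = -482 + 16/17 = -8178/17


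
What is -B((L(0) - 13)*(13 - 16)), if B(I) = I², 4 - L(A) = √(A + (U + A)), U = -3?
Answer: -702 - 162*I*√3 ≈ -702.0 - 280.59*I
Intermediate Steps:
L(A) = 4 - √(-3 + 2*A) (L(A) = 4 - √(A + (-3 + A)) = 4 - √(-3 + 2*A))
-B((L(0) - 13)*(13 - 16)) = -(((4 - √(-3 + 2*0)) - 13)*(13 - 16))² = -(((4 - √(-3 + 0)) - 13)*(-3))² = -(((4 - √(-3)) - 13)*(-3))² = -(((4 - I*√3) - 13)*(-3))² = -((-9 - I*√3)*(-3))² = -(27 + 3*I*√3)²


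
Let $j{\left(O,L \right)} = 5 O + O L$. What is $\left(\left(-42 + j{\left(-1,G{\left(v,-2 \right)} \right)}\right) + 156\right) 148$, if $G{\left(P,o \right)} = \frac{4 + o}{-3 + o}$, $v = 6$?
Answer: $\frac{80956}{5} \approx 16191.0$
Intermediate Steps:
$G{\left(P,o \right)} = \frac{4 + o}{-3 + o}$
$j{\left(O,L \right)} = 5 O + L O$
$\left(\left(-42 + j{\left(-1,G{\left(v,-2 \right)} \right)}\right) + 156\right) 148 = \left(\left(-42 - \left(5 + \frac{4 - 2}{-3 - 2}\right)\right) + 156\right) 148 = \left(\left(-42 - \left(5 + \frac{1}{-5} \cdot 2\right)\right) + 156\right) 148 = \left(\left(-42 - \left(5 - \frac{2}{5}\right)\right) + 156\right) 148 = \left(\left(-42 - \frac{23}{5}\right) + 156\right) 148 = \left(- \frac{233}{5} + 156\right) 148 = \frac{547}{5} \cdot 148 = \frac{80956}{5}$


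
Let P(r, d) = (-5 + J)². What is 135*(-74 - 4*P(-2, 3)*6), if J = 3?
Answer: -22950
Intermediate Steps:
P(r, d) = 4 (P(r, d) = (-5 + 3)² = (-2)² = 4)
135*(-74 - 4*P(-2, 3)*6) = 135*(-74 - 4*4*6) = 135*(-74 - 16*6) = 135*(-74 - 96) = 135*(-170) = -22950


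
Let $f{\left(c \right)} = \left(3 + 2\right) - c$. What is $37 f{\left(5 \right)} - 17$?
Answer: $-17$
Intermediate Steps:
$f{\left(c \right)} = 5 - c$
$37 f{\left(5 \right)} - 17 = 37 \left(5 - 5\right) - 17 = 37 \cdot 0 - 17 = 0 - 17 = -17$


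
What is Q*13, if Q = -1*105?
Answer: -1365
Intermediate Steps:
Q = -105
Q*13 = -105*13 = -1365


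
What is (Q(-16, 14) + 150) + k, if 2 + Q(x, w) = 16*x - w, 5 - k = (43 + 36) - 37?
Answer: -159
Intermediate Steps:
k = -37 (k = 5 - ((43 + 36) - 37) = 5 - (79 - 37) = 5 - 1*42 = 5 - 42 = -37)
Q(x, w) = -2 - w + 16*x (Q(x, w) = -2 + (16*x - w) = -2 + (-w + 16*x) = -2 - w + 16*x)
(Q(-16, 14) + 150) + k = ((-2 - 1*14 + 16*(-16)) + 150) - 37 = ((-2 - 14 - 256) + 150) - 37 = (-272 + 150) - 37 = -122 - 37 = -159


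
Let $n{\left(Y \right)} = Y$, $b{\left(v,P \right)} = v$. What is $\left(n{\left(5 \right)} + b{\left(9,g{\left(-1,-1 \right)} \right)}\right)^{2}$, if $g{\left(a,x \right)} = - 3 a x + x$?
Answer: $196$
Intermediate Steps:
$g{\left(a,x \right)} = x - 3 a x$ ($g{\left(a,x \right)} = - 3 a x + x = x - 3 a x$)
$\left(n{\left(5 \right)} + b{\left(9,g{\left(-1,-1 \right)} \right)}\right)^{2} = \left(5 + 9\right)^{2} = 14^{2} = 196$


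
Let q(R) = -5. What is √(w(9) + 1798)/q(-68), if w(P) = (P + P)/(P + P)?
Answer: -√1799/5 ≈ -8.4829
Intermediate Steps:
w(P) = 1 (w(P) = (2*P)/((2*P)) = (2*P)*(1/(2*P)) = 1)
√(w(9) + 1798)/q(-68) = √(1 + 1798)/(-5) = √1799*(-⅕) = -√1799/5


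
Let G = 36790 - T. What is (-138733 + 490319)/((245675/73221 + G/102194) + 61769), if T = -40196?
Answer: 1315414521221082/231116267581481 ≈ 5.6916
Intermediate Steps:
G = 76986 (G = 36790 - 1*(-40196) = 36790 + 40196 = 76986)
(-138733 + 490319)/((245675/73221 + G/102194) + 61769) = (-138733 + 490319)/((245675/73221 + 76986/102194) + 61769) = 351586/((245675*(1/73221) + 76986*(1/102194)) + 61769) = 351586/((245675/73221 + 38493/51097) + 61769) = 351586/(15371751428/3741373437 + 61769) = 351586/(231116267581481/3741373437) = 351586*(3741373437/231116267581481) = 1315414521221082/231116267581481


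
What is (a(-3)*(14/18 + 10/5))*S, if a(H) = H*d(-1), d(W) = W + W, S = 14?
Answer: 700/3 ≈ 233.33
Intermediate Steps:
d(W) = 2*W
a(H) = -2*H (a(H) = H*(2*(-1)) = H*(-2) = -2*H)
(a(-3)*(14/18 + 10/5))*S = ((-2*(-3))*(14/18 + 10/5))*14 = (6*(14*(1/18) + 10*(⅕)))*14 = (6*(7/9 + 2))*14 = (6*(25/9))*14 = (50/3)*14 = 700/3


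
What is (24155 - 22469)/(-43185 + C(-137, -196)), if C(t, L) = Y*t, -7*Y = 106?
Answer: -11802/287773 ≈ -0.041012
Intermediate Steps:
Y = -106/7 (Y = -⅐*106 = -106/7 ≈ -15.143)
C(t, L) = -106*t/7
(24155 - 22469)/(-43185 + C(-137, -196)) = (24155 - 22469)/(-43185 - 106/7*(-137)) = 1686/(-43185 + 14522/7) = 1686/(-287773/7) = 1686*(-7/287773) = -11802/287773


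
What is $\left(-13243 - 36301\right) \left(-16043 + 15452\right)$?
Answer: $29280504$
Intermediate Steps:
$\left(-13243 - 36301\right) \left(-16043 + 15452\right) = \left(-49544\right) \left(-591\right) = 29280504$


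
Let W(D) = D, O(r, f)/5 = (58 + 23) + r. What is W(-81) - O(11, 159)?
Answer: -541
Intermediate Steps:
O(r, f) = 405 + 5*r (O(r, f) = 5*((58 + 23) + r) = 5*(81 + r) = 405 + 5*r)
W(-81) - O(11, 159) = -81 - (405 + 5*11) = -81 - (405 + 55) = -81 - 1*460 = -81 - 460 = -541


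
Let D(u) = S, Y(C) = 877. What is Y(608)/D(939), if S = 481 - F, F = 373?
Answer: 877/108 ≈ 8.1204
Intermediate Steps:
S = 108 (S = 481 - 1*373 = 481 - 373 = 108)
D(u) = 108
Y(608)/D(939) = 877/108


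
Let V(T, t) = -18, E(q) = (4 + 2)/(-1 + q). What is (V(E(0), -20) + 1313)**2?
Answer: 1677025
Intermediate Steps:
E(q) = 6/(-1 + q)
(V(E(0), -20) + 1313)**2 = (-18 + 1313)**2 = 1295**2 = 1677025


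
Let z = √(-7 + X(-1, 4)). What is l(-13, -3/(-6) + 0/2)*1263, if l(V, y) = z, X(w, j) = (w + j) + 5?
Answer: 1263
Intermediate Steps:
X(w, j) = 5 + j + w (X(w, j) = (j + w) + 5 = 5 + j + w)
z = 1 (z = √(-7 + (5 + 4 - 1)) = √(-7 + 8) = √1 = 1)
l(V, y) = 1
l(-13, -3/(-6) + 0/2)*1263 = 1*1263 = 1263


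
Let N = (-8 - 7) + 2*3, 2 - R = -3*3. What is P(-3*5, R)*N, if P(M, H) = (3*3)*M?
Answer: 1215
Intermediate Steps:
R = 11 (R = 2 - (-3)*3 = 2 - 1*(-9) = 2 + 9 = 11)
P(M, H) = 9*M
N = -9 (N = -15 + 6 = -9)
P(-3*5, R)*N = (9*(-3*5))*(-9) = (9*(-15))*(-9) = -135*(-9) = 1215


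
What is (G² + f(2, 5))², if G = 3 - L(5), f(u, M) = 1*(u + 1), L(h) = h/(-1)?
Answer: 4489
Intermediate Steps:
L(h) = -h (L(h) = h*(-1) = -h)
f(u, M) = 1 + u (f(u, M) = 1*(1 + u) = 1 + u)
G = 8 (G = 3 - (-1)*5 = 3 - 1*(-5) = 3 + 5 = 8)
(G² + f(2, 5))² = (8² + (1 + 2))² = (64 + 3)² = 67² = 4489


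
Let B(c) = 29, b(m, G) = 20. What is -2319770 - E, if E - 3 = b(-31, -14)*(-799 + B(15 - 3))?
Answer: -2304373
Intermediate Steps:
E = -15397 (E = 3 + 20*(-799 + 29) = 3 + 20*(-770) = 3 - 15400 = -15397)
-2319770 - E = -2319770 - 1*(-15397) = -2319770 + 15397 = -2304373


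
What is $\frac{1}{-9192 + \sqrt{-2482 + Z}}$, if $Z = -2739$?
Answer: $- \frac{9192}{84498085} - \frac{i \sqrt{5221}}{84498085} \approx -0.00010878 - 8.5513 \cdot 10^{-7} i$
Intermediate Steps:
$\frac{1}{-9192 + \sqrt{-2482 + Z}} = \frac{1}{-9192 + \sqrt{-2482 - 2739}} = \frac{1}{-9192 + \sqrt{-5221}} = \frac{1}{-9192 + i \sqrt{5221}}$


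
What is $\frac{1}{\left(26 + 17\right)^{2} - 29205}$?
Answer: $- \frac{1}{27356} \approx -3.6555 \cdot 10^{-5}$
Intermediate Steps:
$\frac{1}{\left(26 + 17\right)^{2} - 29205} = \frac{1}{43^{2} - 29205} = \frac{1}{1849 - 29205} = \frac{1}{-27356} = - \frac{1}{27356}$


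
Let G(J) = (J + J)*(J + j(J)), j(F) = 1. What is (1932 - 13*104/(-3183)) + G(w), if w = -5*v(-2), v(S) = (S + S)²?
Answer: 46384028/3183 ≈ 14572.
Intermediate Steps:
v(S) = 4*S² (v(S) = (2*S)² = 4*S²)
w = -80 (w = -20*(-2)² = -20*4 = -5*16 = -80)
G(J) = 2*J*(1 + J) (G(J) = (J + J)*(J + 1) = (2*J)*(1 + J) = 2*J*(1 + J))
(1932 - 13*104/(-3183)) + G(w) = (1932 - 13*104/(-3183)) + 2*(-80)*(1 - 80) = (1932 - 1352*(-1/3183)) + 2*(-80)*(-79) = (1932 + 1352/3183) + 12640 = 6150908/3183 + 12640 = 46384028/3183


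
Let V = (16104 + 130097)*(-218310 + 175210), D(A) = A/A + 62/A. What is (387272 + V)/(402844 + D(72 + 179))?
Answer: -1581519832828/101114157 ≈ -15641.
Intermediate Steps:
D(A) = 1 + 62/A
V = -6301263100 (V = 146201*(-43100) = -6301263100)
(387272 + V)/(402844 + D(72 + 179)) = (387272 - 6301263100)/(402844 + (62 + (72 + 179))/(72 + 179)) = -6300875828/(402844 + (62 + 251)/251) = -6300875828/(402844 + (1/251)*313) = -6300875828/(402844 + 313/251) = -6300875828/101114157/251 = -6300875828*251/101114157 = -1581519832828/101114157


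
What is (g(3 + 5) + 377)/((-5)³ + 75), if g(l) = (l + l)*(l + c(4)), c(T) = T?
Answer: -569/50 ≈ -11.380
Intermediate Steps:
g(l) = 2*l*(4 + l) (g(l) = (l + l)*(l + 4) = (2*l)*(4 + l) = 2*l*(4 + l))
(g(3 + 5) + 377)/((-5)³ + 75) = (2*(3 + 5)*(4 + (3 + 5)) + 377)/((-5)³ + 75) = (2*8*(4 + 8) + 377)/(-125 + 75) = (2*8*12 + 377)/(-50) = (192 + 377)*(-1/50) = 569*(-1/50) = -569/50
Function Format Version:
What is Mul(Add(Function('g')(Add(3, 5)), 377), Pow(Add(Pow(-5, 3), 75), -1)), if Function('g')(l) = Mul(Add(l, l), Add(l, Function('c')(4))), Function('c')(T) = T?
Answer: Rational(-569, 50) ≈ -11.380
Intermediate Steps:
Function('g')(l) = Mul(2, l, Add(4, l)) (Function('g')(l) = Mul(Add(l, l), Add(l, 4)) = Mul(Mul(2, l), Add(4, l)) = Mul(2, l, Add(4, l)))
Mul(Add(Function('g')(Add(3, 5)), 377), Pow(Add(Pow(-5, 3), 75), -1)) = Mul(Add(Mul(2, Add(3, 5), Add(4, Add(3, 5))), 377), Pow(Add(Pow(-5, 3), 75), -1)) = Mul(Add(Mul(2, 8, Add(4, 8)), 377), Pow(Add(-125, 75), -1)) = Mul(Add(Mul(2, 8, 12), 377), Pow(-50, -1)) = Mul(Add(192, 377), Rational(-1, 50)) = Mul(569, Rational(-1, 50)) = Rational(-569, 50)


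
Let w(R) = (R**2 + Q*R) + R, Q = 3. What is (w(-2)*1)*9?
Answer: -36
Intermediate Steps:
w(R) = R**2 + 4*R (w(R) = (R**2 + 3*R) + R = R**2 + 4*R)
(w(-2)*1)*9 = (-2*(4 - 2)*1)*9 = (-2*2*1)*9 = -4*1*9 = -4*9 = -36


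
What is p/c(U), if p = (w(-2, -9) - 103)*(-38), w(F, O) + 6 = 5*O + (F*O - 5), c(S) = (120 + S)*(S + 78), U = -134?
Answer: 2679/392 ≈ 6.8342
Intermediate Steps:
c(S) = (78 + S)*(120 + S) (c(S) = (120 + S)*(78 + S) = (78 + S)*(120 + S))
w(F, O) = -11 + 5*O + F*O (w(F, O) = -6 + (5*O + (F*O - 5)) = -6 + (5*O + (-5 + F*O)) = -6 + (-5 + 5*O + F*O) = -11 + 5*O + F*O)
p = 5358 (p = ((-11 + 5*(-9) - 2*(-9)) - 103)*(-38) = ((-11 - 45 + 18) - 103)*(-38) = (-38 - 103)*(-38) = -141*(-38) = 5358)
p/c(U) = 5358/(9360 + (-134)² + 198*(-134)) = 5358/(9360 + 17956 - 26532) = 5358/784 = 5358*(1/784) = 2679/392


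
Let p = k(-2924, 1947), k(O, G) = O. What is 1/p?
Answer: -1/2924 ≈ -0.00034200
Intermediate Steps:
p = -2924
1/p = 1/(-2924) = -1/2924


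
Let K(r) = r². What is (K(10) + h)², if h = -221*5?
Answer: 1010025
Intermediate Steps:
h = -1105
(K(10) + h)² = (10² - 1105)² = (100 - 1105)² = (-1005)² = 1010025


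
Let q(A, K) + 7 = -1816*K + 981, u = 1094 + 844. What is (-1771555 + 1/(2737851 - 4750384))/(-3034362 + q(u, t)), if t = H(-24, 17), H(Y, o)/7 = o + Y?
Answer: 891328224704/1481427553833 ≈ 0.60167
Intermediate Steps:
H(Y, o) = 7*Y + 7*o (H(Y, o) = 7*(o + Y) = 7*(Y + o) = 7*Y + 7*o)
t = -49 (t = 7*(-24) + 7*17 = -168 + 119 = -49)
u = 1938
q(A, K) = 974 - 1816*K (q(A, K) = -7 + (-1816*K + 981) = -7 + (981 - 1816*K) = 974 - 1816*K)
(-1771555 + 1/(2737851 - 4750384))/(-3034362 + q(u, t)) = (-1771555 + 1/(2737851 - 4750384))/(-3034362 + (974 - 1816*(-49))) = (-1771555 + 1/(-2012533))/(-3034362 + (974 + 88984)) = (-1771555 - 1/2012533)/(-3034362 + 89958) = -3565312898816/2012533/(-2944404) = -3565312898816/2012533*(-1/2944404) = 891328224704/1481427553833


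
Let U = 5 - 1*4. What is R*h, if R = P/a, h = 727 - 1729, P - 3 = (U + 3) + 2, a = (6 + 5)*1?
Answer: -9018/11 ≈ -819.82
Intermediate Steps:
U = 1 (U = 5 - 4 = 1)
a = 11 (a = 11*1 = 11)
P = 9 (P = 3 + ((1 + 3) + 2) = 3 + (4 + 2) = 3 + 6 = 9)
h = -1002
R = 9/11 ≈ 0.81818
R*h = (9/11)*(-1002) = -9018/11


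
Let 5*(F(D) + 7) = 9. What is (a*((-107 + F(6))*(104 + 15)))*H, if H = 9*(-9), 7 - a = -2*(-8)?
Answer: -48667311/5 ≈ -9.7335e+6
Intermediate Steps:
F(D) = -26/5 (F(D) = -7 + (⅕)*9 = -7 + 9/5 = -26/5)
a = -9 (a = 7 - (-2)*(-8) = 7 - 1*16 = 7 - 16 = -9)
H = -81
(a*((-107 + F(6))*(104 + 15)))*H = -9*(-107 - 26/5)*(104 + 15)*(-81) = -(-5049)*119/5*(-81) = -9*(-66759/5)*(-81) = (600831/5)*(-81) = -48667311/5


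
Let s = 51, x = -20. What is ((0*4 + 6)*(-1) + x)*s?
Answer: -1326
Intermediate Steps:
((0*4 + 6)*(-1) + x)*s = ((0*4 + 6)*(-1) - 20)*51 = ((0 + 6)*(-1) - 20)*51 = (6*(-1) - 20)*51 = (-6 - 20)*51 = -26*51 = -1326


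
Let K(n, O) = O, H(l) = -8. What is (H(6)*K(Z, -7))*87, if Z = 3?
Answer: 4872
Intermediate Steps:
(H(6)*K(Z, -7))*87 = -8*(-7)*87 = 56*87 = 4872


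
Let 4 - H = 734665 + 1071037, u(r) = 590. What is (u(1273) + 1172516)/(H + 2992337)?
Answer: 1173106/1186639 ≈ 0.98860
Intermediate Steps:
H = -1805698 (H = 4 - (734665 + 1071037) = 4 - 1*1805702 = 4 - 1805702 = -1805698)
(u(1273) + 1172516)/(H + 2992337) = (590 + 1172516)/(-1805698 + 2992337) = 1173106/1186639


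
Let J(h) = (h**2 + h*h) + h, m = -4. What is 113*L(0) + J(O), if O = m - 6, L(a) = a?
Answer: 190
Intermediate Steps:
O = -10 (O = -4 - 6 = -10)
J(h) = h + 2*h**2 (J(h) = (h**2 + h**2) + h = 2*h**2 + h = h + 2*h**2)
113*L(0) + J(O) = 113*0 - 10*(1 + 2*(-10)) = 0 - 10*(1 - 20) = 0 - 10*(-19) = 0 + 190 = 190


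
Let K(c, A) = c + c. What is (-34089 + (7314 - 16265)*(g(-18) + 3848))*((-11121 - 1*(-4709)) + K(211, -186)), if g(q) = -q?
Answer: 207485543450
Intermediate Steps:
K(c, A) = 2*c
(-34089 + (7314 - 16265)*(g(-18) + 3848))*((-11121 - 1*(-4709)) + K(211, -186)) = (-34089 + (7314 - 16265)*(-1*(-18) + 3848))*((-11121 - 1*(-4709)) + 2*211) = (-34089 - 8951*(18 + 3848))*((-11121 + 4709) + 422) = (-34089 - 8951*3866)*(-6412 + 422) = (-34089 - 34604566)*(-5990) = -34638655*(-5990) = 207485543450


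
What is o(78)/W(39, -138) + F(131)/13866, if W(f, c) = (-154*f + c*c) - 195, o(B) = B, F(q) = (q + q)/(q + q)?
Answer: 40533/6595594 ≈ 0.0061455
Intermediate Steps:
F(q) = 1 (F(q) = (2*q)/((2*q)) = (2*q)*(1/(2*q)) = 1)
W(f, c) = -195 + c² - 154*f (W(f, c) = (-154*f + c²) - 195 = (c² - 154*f) - 195 = -195 + c² - 154*f)
o(78)/W(39, -138) + F(131)/13866 = 78/(-195 + (-138)² - 154*39) + 1/13866 = 78/(-195 + 19044 - 6006) + 1*(1/13866) = 78/12843 + 1/13866 = 78*(1/12843) + 1/13866 = 26/4281 + 1/13866 = 40533/6595594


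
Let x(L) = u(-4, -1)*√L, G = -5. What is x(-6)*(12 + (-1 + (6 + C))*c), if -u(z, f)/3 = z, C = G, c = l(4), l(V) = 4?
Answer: 144*I*√6 ≈ 352.73*I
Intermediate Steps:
c = 4
C = -5
u(z, f) = -3*z
x(L) = 12*√L (x(L) = (-3*(-4))*√L = 12*√L)
x(-6)*(12 + (-1 + (6 + C))*c) = (12*√(-6))*(12 + (-1 + (6 - 5))*4) = (12*(I*√6))*(12 + (-1 + 1)*4) = (12*I*√6)*(12 + 0*4) = (12*I*√6)*(12 + 0) = (12*I*√6)*12 = 144*I*√6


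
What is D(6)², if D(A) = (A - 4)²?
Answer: 16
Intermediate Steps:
D(A) = (-4 + A)²
D(6)² = ((-4 + 6)²)² = (2²)² = 4² = 16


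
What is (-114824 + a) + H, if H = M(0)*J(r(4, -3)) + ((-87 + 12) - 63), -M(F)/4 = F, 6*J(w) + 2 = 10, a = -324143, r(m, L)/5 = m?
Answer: -439105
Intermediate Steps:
r(m, L) = 5*m
J(w) = 4/3 (J(w) = -1/3 + (1/6)*10 = -1/3 + 5/3 = 4/3)
M(F) = -4*F
H = -138 (H = -4*0*(4/3) + ((-87 + 12) - 63) = 0*(4/3) + (-75 - 63) = 0 - 138 = -138)
(-114824 + a) + H = (-114824 - 324143) - 138 = -438967 - 138 = -439105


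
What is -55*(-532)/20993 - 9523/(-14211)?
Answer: 87961457/42618789 ≈ 2.0639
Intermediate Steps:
-55*(-532)/20993 - 9523/(-14211) = 29260*(1/20993) - 9523*(-1/14211) = 4180/2999 + 9523/14211 = 87961457/42618789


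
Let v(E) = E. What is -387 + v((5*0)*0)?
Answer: -387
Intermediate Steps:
-387 + v((5*0)*0) = -387 + (5*0)*0 = -387 + 0*0 = -387 + 0 = -387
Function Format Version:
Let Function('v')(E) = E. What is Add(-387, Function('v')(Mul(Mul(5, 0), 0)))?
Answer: -387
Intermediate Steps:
Add(-387, Function('v')(Mul(Mul(5, 0), 0))) = Add(-387, Mul(Mul(5, 0), 0)) = Add(-387, Mul(0, 0)) = Add(-387, 0) = -387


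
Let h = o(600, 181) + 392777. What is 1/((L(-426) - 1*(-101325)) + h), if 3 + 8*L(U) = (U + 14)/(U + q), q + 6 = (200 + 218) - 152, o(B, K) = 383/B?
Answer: 12450/6151577041 ≈ 2.0239e-6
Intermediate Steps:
q = 260 (q = -6 + ((200 + 218) - 152) = -6 + (418 - 152) = -6 + 266 = 260)
L(U) = -3/8 + (14 + U)/(8*(260 + U)) (L(U) = -3/8 + ((U + 14)/(U + 260))/8 = -3/8 + ((14 + U)/(260 + U))/8 = -3/8 + (14 + U)/(8*(260 + U)))
h = 235666583/600 (h = 383/600 + 392777 = 235666583/600 ≈ 3.9278e+5)
1/((L(-426) - 1*(-101325)) + h) = 1/(((-383 - 1*(-426))/(4*(260 - 426)) - 1*(-101325)) + 235666583/600) = 1/(((1/4)*(-383 + 426)/(-166) + 101325) + 235666583/600) = 1/(((1/4)*(-1/166)*43 + 101325) + 235666583/600) = 1/((-43/664 + 101325) + 235666583/600) = 1/(67279757/664 + 235666583/600) = 1/(6151577041/12450) = 12450/6151577041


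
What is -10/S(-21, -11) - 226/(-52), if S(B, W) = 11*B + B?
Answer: 3592/819 ≈ 4.3858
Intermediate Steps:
S(B, W) = 12*B
-10/S(-21, -11) - 226/(-52) = -10/(12*(-21)) - 226/(-52) = -10/(-252) - 226*(-1/52) = -10*(-1/252) + 113/26 = 5/126 + 113/26 = 3592/819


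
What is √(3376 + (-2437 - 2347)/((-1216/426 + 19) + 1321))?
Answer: 2*√4274433218935/71203 ≈ 58.073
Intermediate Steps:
√(3376 + (-2437 - 2347)/((-1216/426 + 19) + 1321)) = √(3376 - 4784/((-1216*1/426 + 19) + 1321)) = √(3376 - 4784/((-608/213 + 19) + 1321)) = √(3376 - 4784/(3439/213 + 1321)) = √(3376 - 4784/284812/213) = √(3376 - 4784*213/284812) = √(3376 - 254748/71203) = √(240126580/71203) = 2*√4274433218935/71203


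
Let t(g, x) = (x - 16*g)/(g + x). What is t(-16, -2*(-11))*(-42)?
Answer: -1946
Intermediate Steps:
t(g, x) = (x - 16*g)/(g + x)
t(-16, -2*(-11))*(-42) = ((-2*(-11) - 16*(-16))/(-16 - 2*(-11)))*(-42) = ((22 + 256)/(-16 + 22))*(-42) = (278/6)*(-42) = ((1/6)*278)*(-42) = (139/3)*(-42) = -1946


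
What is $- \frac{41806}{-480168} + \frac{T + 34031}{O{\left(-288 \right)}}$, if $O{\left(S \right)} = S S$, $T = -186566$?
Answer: $- \frac{107677267}{61461504} \approx -1.7519$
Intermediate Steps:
$O{\left(S \right)} = S^{2}$
$- \frac{41806}{-480168} + \frac{T + 34031}{O{\left(-288 \right)}} = - \frac{41806}{-480168} + \frac{-186566 + 34031}{\left(-288\right)^{2}} = \left(-41806\right) \left(- \frac{1}{480168}\right) - \frac{152535}{82944} = \frac{20903}{240084} - \frac{50845}{27648} = - \frac{107677267}{61461504}$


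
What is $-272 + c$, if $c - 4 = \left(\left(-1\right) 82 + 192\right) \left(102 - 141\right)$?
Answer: $-4558$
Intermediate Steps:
$c = -4286$ ($c = 4 + \left(\left(-1\right) 82 + 192\right) \left(102 - 141\right) = 4 + \left(-82 + 192\right) \left(-39\right) = 4 + 110 \left(-39\right) = 4 - 4290 = -4286$)
$-272 + c = -272 - 4286 = -4558$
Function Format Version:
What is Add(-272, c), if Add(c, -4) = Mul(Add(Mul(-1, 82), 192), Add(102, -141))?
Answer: -4558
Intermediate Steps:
c = -4286 (c = Add(4, Mul(Add(Mul(-1, 82), 192), Add(102, -141))) = Add(4, Mul(Add(-82, 192), -39)) = Add(4, Mul(110, -39)) = Add(4, -4290) = -4286)
Add(-272, c) = Add(-272, -4286) = -4558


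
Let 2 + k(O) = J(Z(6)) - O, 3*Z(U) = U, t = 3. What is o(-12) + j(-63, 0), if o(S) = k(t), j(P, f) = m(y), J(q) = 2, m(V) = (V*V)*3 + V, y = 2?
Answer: 11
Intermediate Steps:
Z(U) = U/3
m(V) = V + 3*V² (m(V) = V²*3 + V = 3*V² + V = V + 3*V²)
k(O) = -O (k(O) = -2 + (2 - O) = -O)
j(P, f) = 14 (j(P, f) = 2*(1 + 3*2) = 2*(1 + 6) = 2*7 = 14)
o(S) = -3 (o(S) = -1*3 = -3)
o(-12) + j(-63, 0) = -3 + 14 = 11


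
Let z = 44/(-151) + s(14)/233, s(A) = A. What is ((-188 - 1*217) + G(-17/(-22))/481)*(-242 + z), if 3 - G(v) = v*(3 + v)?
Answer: 200885420330874/2047685783 ≈ 98104.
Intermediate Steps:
G(v) = 3 - v*(3 + v)
z = -8138/35183 (z = 44/(-151) + 14/233 = 44*(-1/151) + 14*(1/233) = -44/151 + 14/233 = -8138/35183 ≈ -0.23130)
((-188 - 1*217) + G(-17/(-22))/481)*(-242 + z) = ((-188 - 1*217) + (3 - (-17/(-22))**2 - (-51)/(-22))/481)*(-242 - 8138/35183) = ((-188 - 217) + (3 - (-17*(-1/22))**2 - (-51)*(-1)/22)*(1/481))*(-8522424/35183) = (-405 + (3 - (17/22)**2 - 3*17/22)*(1/481))*(-8522424/35183) = (-405 + (3 - 1*289/484 - 51/22)*(1/481))*(-8522424/35183) = (-405 + (3 - 289/484 - 51/22)*(1/481))*(-8522424/35183) = (-405 + (41/484)*(1/481))*(-8522424/35183) = (-405 + 41/232804)*(-8522424/35183) = -94285579/232804*(-8522424/35183) = 200885420330874/2047685783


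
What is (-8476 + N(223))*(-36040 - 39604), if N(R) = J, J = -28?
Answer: 643276576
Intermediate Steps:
N(R) = -28
(-8476 + N(223))*(-36040 - 39604) = (-8476 - 28)*(-36040 - 39604) = -8504*(-75644) = 643276576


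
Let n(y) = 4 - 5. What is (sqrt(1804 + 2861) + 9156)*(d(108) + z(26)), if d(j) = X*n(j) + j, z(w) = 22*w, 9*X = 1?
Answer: 18675188/3 + 6119*sqrt(4665)/9 ≈ 6.2715e+6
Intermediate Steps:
X = 1/9 (X = (1/9)*1 = 1/9 ≈ 0.11111)
n(y) = -1
d(j) = -1/9 + j (d(j) = (1/9)*(-1) + j = -1/9 + j)
(sqrt(1804 + 2861) + 9156)*(d(108) + z(26)) = (sqrt(1804 + 2861) + 9156)*((-1/9 + 108) + 22*26) = (sqrt(4665) + 9156)*(971/9 + 572) = (9156 + sqrt(4665))*(6119/9) = 18675188/3 + 6119*sqrt(4665)/9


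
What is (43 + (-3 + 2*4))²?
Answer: 2304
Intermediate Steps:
(43 + (-3 + 2*4))² = (43 + (-3 + 8))² = (43 + 5)² = 48² = 2304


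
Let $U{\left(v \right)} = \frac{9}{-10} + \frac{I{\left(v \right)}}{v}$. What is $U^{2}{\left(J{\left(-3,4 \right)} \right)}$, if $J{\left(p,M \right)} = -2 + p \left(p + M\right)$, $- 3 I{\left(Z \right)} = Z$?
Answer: $\frac{1369}{900} \approx 1.5211$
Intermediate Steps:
$I{\left(Z \right)} = - \frac{Z}{3}$
$J{\left(p,M \right)} = -2 + p \left(M + p\right)$
$U{\left(v \right)} = - \frac{37}{30}$ ($U{\left(v \right)} = \frac{9}{-10} + \frac{\left(- \frac{1}{3}\right) v}{v} = 9 \left(- \frac{1}{10}\right) - \frac{1}{3} = - \frac{9}{10} - \frac{1}{3} = - \frac{37}{30}$)
$U^{2}{\left(J{\left(-3,4 \right)} \right)} = \left(- \frac{37}{30}\right)^{2} = \frac{1369}{900}$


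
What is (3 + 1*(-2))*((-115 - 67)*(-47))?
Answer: 8554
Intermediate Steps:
(3 + 1*(-2))*((-115 - 67)*(-47)) = (3 - 2)*(-182*(-47)) = 1*8554 = 8554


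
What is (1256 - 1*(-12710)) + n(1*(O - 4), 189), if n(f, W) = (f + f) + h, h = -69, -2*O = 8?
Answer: 13881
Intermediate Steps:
O = -4 (O = -½*8 = -4)
n(f, W) = -69 + 2*f (n(f, W) = (f + f) - 69 = 2*f - 69 = -69 + 2*f)
(1256 - 1*(-12710)) + n(1*(O - 4), 189) = (1256 - 1*(-12710)) + (-69 + 2*(1*(-4 - 4))) = (1256 + 12710) + (-69 + 2*(1*(-8))) = 13966 + (-69 + 2*(-8)) = 13966 + (-69 - 16) = 13966 - 85 = 13881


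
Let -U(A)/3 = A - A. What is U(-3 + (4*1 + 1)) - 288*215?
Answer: -61920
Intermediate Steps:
U(A) = 0 (U(A) = -3*(A - A) = -3*0 = 0)
U(-3 + (4*1 + 1)) - 288*215 = 0 - 288*215 = 0 - 61920 = -61920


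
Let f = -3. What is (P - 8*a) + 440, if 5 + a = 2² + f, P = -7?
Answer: 465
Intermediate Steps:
a = -4 (a = -5 + (2² - 3) = -5 + (4 - 3) = -5 + 1 = -4)
(P - 8*a) + 440 = (-7 - 8*(-4)) + 440 = (-7 + 32) + 440 = 25 + 440 = 465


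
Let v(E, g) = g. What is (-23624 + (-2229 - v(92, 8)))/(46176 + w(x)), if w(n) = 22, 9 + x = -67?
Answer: -25861/46198 ≈ -0.55979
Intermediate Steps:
x = -76 (x = -9 - 67 = -76)
(-23624 + (-2229 - v(92, 8)))/(46176 + w(x)) = (-23624 + (-2229 - 1*8))/(46176 + 22) = (-23624 + (-2229 - 8))/46198 = (-23624 - 2237)*(1/46198) = -25861*1/46198 = -25861/46198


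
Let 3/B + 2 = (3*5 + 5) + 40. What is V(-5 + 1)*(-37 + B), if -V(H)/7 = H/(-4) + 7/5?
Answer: 90006/145 ≈ 620.73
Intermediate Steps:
V(H) = -49/5 + 7*H/4 (V(H) = -7*(H/(-4) + 7/5) = -7*(H*(-¼) + 7*(⅕)) = -7*(-H/4 + 7/5) = -7*(7/5 - H/4) = -49/5 + 7*H/4)
B = 3/58 (B = 3/(-2 + ((3*5 + 5) + 40)) = 3/(-2 + ((15 + 5) + 40)) = 3/(-2 + (20 + 40)) = 3/(-2 + 60) = 3/58 ≈ 0.051724)
V(-5 + 1)*(-37 + B) = (-49/5 + 7*(-5 + 1)/4)*(-37 + 3/58) = (-49/5 + (7/4)*(-4))*(-2143/58) = (-49/5 - 7)*(-2143/58) = -84/5*(-2143/58) = 90006/145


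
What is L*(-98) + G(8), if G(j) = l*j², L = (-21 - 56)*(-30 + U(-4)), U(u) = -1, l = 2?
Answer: -233798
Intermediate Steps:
L = 2387 (L = (-21 - 56)*(-30 - 1) = -77*(-31) = 2387)
G(j) = 2*j²
L*(-98) + G(8) = 2387*(-98) + 2*8² = -233926 + 2*64 = -233926 + 128 = -233798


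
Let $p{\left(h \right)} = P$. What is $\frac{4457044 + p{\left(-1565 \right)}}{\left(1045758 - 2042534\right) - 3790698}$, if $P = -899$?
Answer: $- \frac{4456145}{4787474} \approx -0.93079$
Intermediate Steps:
$p{\left(h \right)} = -899$
$\frac{4457044 + p{\left(-1565 \right)}}{\left(1045758 - 2042534\right) - 3790698} = \frac{4457044 - 899}{\left(1045758 - 2042534\right) - 3790698} = \frac{4456145}{-996776 - 3790698} = \frac{4456145}{-4787474} = 4456145 \left(- \frac{1}{4787474}\right) = - \frac{4456145}{4787474}$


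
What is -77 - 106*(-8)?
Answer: 771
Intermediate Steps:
-77 - 106*(-8) = -77 + 848 = 771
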